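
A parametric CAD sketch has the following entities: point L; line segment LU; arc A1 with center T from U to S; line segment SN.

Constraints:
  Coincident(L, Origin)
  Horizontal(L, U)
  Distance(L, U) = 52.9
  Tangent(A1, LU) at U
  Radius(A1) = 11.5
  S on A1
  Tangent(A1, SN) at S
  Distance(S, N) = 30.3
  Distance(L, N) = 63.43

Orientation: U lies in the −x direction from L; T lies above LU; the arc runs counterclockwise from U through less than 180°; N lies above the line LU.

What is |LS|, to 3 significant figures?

43.6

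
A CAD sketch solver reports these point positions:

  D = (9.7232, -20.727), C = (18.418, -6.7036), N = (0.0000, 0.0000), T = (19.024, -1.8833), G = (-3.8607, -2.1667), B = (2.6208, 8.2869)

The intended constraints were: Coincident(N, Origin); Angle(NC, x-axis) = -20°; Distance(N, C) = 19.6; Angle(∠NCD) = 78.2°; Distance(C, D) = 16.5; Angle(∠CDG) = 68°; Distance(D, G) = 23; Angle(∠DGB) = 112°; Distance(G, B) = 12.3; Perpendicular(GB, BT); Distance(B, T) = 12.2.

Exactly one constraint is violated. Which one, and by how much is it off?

Distance(B, T) = 12.2 — off by 7.10.

N = (0.00, 0.00) ✓; NC at -20.00° ✓; |NC| = 19.60 ✓; ∠NCD = 78.20° ✓; |CD| = 16.50 ✓; ∠CDG = 68.00° ✓; |DG| = 23.00 ✓; ∠DGB = 112.0° ✓; |GB| = 12.30 ✓; ∠(GB, BT) = 90.00° ✓; |BT| = 19.30 ✗.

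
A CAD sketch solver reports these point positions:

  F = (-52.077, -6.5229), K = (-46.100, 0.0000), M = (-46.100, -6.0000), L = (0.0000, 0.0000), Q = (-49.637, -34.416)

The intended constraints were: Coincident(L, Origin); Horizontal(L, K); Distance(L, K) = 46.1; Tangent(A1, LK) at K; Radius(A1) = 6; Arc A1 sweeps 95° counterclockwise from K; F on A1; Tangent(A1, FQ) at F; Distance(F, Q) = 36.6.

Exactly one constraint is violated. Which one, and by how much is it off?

Distance(F, Q) = 36.6 — off by 8.60.

L = (0.00, 0.00) ✓; L.y = 0.00, K.y = 0.00 ✓; |LK| = 46.10 ✓; ∠(MK, KL) = 90.00° ✓; |MK| = 6.000 ✓; bearing(M→F) − bearing(M→K) = 95.00° ✓; |MF| = 6.000 ✓; ∠(MF, FQ) = 90.00° ✓; |FQ| = 28.00 ✗.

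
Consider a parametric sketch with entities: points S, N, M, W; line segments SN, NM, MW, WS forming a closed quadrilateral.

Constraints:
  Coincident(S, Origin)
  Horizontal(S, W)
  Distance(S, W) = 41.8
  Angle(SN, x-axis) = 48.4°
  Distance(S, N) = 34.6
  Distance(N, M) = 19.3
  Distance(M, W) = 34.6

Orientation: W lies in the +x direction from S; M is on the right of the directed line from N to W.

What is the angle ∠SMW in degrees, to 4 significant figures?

107.2°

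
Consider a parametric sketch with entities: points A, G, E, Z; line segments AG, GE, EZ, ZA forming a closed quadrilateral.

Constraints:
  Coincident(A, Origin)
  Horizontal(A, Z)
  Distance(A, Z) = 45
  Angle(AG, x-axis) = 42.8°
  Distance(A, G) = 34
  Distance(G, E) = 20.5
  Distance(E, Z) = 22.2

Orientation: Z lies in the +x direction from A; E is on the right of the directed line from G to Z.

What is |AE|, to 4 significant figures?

23.12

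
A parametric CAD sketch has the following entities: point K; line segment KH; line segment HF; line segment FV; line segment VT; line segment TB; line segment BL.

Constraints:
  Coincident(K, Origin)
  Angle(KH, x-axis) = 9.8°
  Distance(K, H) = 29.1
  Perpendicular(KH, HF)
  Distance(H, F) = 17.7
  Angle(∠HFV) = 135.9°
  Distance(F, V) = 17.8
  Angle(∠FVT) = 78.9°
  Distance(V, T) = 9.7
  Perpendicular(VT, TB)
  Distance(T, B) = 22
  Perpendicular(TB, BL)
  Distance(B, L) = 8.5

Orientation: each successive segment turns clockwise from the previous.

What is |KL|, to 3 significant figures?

38.1

K is at the origin; KH runs at 9.8° with length 29.1, so H = (28.7, 4.95). KH ⟂ HF, so HF runs at -80.2°; with |HF| = 17.7, F = (31.7, -12.5). ∠HFV = 135.9° gives FV at -124° from the x-axis; with |FV| = 17.8, V = (21.7, -27.2). ∠FVT = 78.9° gives VT at 135° from the x-axis; with |VT| = 9.7, T = (14.8, -20.3). The perpendicularity gives TB at right angles to VT, so TB runs at 44.6°; with |TB| = 22.0, B = (30.5, -4.84). TB ⟂ BL, so BL runs at -45.4°; with |BL| = 8.5, L = (36.5, -10.9). Then |KL| = |L − K| = 38.1.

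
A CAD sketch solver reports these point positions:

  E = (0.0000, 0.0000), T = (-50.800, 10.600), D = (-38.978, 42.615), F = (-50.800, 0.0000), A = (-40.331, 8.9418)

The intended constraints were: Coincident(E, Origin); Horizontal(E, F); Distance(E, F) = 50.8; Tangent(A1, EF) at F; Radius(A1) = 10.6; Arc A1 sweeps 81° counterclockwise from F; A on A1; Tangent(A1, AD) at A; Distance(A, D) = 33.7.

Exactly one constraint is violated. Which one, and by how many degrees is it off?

Tangent(A1, AD) at A — off by 6.70°.

E = (0.00, 0.00) ✓; E.y = 0.00, F.y = 0.00 ✓; |EF| = 50.80 ✓; ∠(TF, FE) = 90.00° ✓; |TF| = 10.60 ✓; bearing(T→A) − bearing(T→F) = 81.00° ✓; |TA| = 10.60 ✓; ∠(TA, AD) = 83.30° ✗; |AD| = 33.70 ✓.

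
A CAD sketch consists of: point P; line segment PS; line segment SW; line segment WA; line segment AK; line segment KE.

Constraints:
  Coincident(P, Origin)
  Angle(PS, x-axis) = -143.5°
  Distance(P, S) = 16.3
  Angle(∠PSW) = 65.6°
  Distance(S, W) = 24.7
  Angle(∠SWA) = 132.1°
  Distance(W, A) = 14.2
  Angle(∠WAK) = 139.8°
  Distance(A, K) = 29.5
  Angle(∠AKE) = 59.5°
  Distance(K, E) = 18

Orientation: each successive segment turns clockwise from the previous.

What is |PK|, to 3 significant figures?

38.0

P is at the origin; PS runs at -143.5° with length 16.3, so S = (-13.1, -9.70). ∠PSW = 65.6° gives SW at 102° from the x-axis; with |SW| = 24.7, W = (-18.3, 14.5). ∠SWA = 132.1° gives WA at 54.2° from the x-axis; with |WA| = 14.2, A = (-9.97, 26.0). ∠WAK = 139.8° gives AK at 14.0° from the x-axis; with |AK| = 29.5, K = (18.6, 33.1). Then |PK| = |K − P| = 38.0.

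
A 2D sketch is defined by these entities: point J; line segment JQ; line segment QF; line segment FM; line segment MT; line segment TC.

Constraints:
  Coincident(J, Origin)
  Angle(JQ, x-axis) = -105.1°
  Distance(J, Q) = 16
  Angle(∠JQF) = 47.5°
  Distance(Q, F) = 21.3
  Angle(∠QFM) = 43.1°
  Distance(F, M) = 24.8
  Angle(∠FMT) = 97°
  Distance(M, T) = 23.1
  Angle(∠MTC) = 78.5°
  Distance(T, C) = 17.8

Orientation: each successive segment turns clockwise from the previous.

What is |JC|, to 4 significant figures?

23.71

J is at the origin; JQ runs at -105.1° with length 16.0, so Q = (-4.168, -15.45). ∠JQF = 47.5° gives QF at 122.4° from the x-axis; with |QF| = 21.3, F = (-15.58, 2.537). ∠QFM = 43.1° gives FM at -14.50° from the x-axis; with |FM| = 24.8, M = (8.429, -3.673). ∠FMT = 97.0° gives MT at -97.50° from the x-axis; with |MT| = 23.1, T = (5.414, -26.58). ∠MTC = 78.5° gives TC at 161.0° from the x-axis; with |TC| = 17.8, C = (-11.42, -20.78). Then |JC| = |C − J| = 23.71.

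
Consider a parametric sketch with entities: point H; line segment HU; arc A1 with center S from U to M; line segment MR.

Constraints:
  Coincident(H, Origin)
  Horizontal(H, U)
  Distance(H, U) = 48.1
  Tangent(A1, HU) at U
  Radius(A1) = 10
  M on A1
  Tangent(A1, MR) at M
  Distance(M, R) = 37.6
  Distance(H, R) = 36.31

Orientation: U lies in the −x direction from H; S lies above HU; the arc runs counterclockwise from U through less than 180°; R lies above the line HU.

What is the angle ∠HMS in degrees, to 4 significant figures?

145.2°

Checks: |SU| = 10.00 ✓; |SM| = 10.00 ✓; ∠(SM, MR) = 90.00° ✓; |MR| = 37.60 ✓; |HR| = 36.31 ✓.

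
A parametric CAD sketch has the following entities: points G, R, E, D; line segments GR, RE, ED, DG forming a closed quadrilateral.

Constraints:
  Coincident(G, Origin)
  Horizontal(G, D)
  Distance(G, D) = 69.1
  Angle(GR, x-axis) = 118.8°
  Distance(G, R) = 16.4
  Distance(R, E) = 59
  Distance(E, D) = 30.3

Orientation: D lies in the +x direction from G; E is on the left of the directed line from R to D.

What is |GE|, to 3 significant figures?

55.7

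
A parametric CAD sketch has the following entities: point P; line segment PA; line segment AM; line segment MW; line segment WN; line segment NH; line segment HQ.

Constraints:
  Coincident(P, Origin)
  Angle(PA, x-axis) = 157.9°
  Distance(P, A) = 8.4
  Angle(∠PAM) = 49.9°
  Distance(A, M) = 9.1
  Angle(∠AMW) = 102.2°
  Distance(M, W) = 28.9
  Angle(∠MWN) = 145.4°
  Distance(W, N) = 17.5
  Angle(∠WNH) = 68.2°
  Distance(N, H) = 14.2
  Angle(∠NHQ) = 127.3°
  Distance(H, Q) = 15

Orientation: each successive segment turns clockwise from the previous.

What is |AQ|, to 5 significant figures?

19.636

P is at the origin; PA runs at 157.9° with length 8.4, so A = (-7.7828, 3.1603). ∠PAM = 49.9° gives AM at 27.800° from the x-axis; with |AM| = 9.1, M = (0.26685, 7.4044). ∠AMW = 102.2° gives MW at -50.000° from the x-axis; with |MW| = 28.9, W = (18.843, -14.734). ∠MWN = 145.4° gives WN at -84.600° from the x-axis; with |WN| = 17.5, N = (20.490, -32.157). ∠WNH = 68.2° gives NH at 163.60° from the x-axis; with |NH| = 14.2, H = (6.8680, -28.147). ∠NHQ = 127.3° gives HQ at 110.90° from the x-axis; with |HQ| = 15.0, Q = (1.5170, -14.134). Then |AQ| = |Q − A| = 19.636.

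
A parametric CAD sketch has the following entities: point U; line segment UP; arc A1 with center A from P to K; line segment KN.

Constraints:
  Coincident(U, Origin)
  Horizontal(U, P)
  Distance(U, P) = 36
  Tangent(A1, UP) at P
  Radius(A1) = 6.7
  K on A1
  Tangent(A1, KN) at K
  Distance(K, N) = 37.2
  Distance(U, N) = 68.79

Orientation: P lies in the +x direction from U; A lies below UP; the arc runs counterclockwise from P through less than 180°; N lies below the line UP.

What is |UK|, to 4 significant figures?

33.27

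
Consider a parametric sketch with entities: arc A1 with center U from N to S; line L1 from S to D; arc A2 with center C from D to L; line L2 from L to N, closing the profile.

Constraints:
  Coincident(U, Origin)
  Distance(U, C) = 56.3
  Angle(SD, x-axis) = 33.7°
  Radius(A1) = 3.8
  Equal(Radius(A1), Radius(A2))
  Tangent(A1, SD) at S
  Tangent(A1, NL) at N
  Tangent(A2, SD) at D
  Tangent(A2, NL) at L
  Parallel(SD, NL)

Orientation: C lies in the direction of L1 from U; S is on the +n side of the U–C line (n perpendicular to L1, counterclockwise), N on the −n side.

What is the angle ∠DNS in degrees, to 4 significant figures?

82.31°

The slot axis is L1's direction at 33.7°, so u = (cos 33.7°, sin 33.7°) = (0.8320, 0.5548) and n = (−sin 33.7°, cos 33.7°) = (-0.5548, 0.8320). U is at the origin and C lies 56.3 along u from U, so C = 56.3·u = (46.84, 31.24). Tangency of A1 to both parallel lines with radius 3.8 puts S and N at U ± 3.8·n: S = (-2.108, 3.161), N = (2.108, -3.161). Equal radii place D and L the same way about C: D = C + 3.8·n = (44.73, 34.40), L = C − 3.8·n = (48.95, 28.08). Then cos ∠DNS = ND·NS / (|ND||NS|), giving 82.31°.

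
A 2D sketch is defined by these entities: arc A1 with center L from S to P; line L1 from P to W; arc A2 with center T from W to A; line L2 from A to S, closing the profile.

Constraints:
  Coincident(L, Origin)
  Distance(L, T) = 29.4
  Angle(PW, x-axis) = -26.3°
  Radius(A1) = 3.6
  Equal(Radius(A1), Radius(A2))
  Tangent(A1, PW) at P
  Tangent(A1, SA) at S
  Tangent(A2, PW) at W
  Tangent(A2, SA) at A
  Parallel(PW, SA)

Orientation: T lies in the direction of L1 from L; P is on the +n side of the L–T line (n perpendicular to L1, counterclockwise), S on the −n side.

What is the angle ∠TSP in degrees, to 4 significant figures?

83.02°

The slot axis is L1's direction at -26.3°, so u = (cos -26.3°, sin -26.3°) = (0.8965, -0.4431) and n = (−sin -26.3°, cos -26.3°) = (0.4431, 0.8965). L is at the origin and T lies 29.4 along u from L, so T = 29.4·u = (26.36, -13.03). Tangency of A1 to both parallel lines with radius 3.6 puts P and S at L ± 3.6·n: P = (1.595, 3.227), S = (-1.595, -3.227). Then cos ∠TSP = ST·SP / (|ST||SP|), giving 83.02°.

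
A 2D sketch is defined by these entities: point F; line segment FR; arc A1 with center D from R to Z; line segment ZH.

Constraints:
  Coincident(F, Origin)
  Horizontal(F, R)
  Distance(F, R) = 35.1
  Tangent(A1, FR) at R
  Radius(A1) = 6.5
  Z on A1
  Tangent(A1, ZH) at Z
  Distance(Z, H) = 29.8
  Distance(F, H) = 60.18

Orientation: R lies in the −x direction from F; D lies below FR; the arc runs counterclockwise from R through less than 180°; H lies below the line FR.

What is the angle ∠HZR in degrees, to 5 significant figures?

143.90°

F is at the origin; F and R share the same y with |FR| = 35.1 and R on the −x side, so R = (-35.100, 0.0000). Since A1 is tangent to FR there, DR ⟂ FR, so D = R + (0, -6.5) = (-35.100, -6.5000). Since DZ ⟂ ZH (tangency), |DH| = √(6.5² + 29.8²) = 30.501 regardless of where Z sits on A1. So H lies on both circle(F, 60.18) and circle(D, 30.501); the below-FR intersection is H = (-50.400, -32.886). Z is the foot of the tangent from H: Z = (-41.289, -4.5126).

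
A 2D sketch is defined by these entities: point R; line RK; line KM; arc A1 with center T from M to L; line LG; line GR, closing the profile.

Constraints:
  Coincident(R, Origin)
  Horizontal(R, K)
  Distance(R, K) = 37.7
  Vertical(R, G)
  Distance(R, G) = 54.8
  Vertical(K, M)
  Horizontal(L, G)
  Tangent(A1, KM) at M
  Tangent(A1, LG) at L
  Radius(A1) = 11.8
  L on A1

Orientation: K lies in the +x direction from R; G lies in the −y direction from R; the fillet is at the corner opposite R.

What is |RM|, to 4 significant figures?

57.19

R is at the origin; R and K share the same y with |RK| = 37.7 and K on the +x side, so K = (37.70, 0.000). RG is vertical with |RG| = 54.8 and G on the −y side, so G = (0.000, -54.80). The virtual corner opposite R is at (37.70, -54.80). Since A1 is tangent to KM there, TM ⟂ KM and since A1 is tangent to LG there, TL ⟂ LG, with radius 11.8, so the center T sits 11.8 in from both sides at T = (25.90, -43.00). That places the tangent points at M = (37.70, -43.00) on KM and L = (25.90, -54.80) on LG. Then |RM| = |M − R| = 57.19.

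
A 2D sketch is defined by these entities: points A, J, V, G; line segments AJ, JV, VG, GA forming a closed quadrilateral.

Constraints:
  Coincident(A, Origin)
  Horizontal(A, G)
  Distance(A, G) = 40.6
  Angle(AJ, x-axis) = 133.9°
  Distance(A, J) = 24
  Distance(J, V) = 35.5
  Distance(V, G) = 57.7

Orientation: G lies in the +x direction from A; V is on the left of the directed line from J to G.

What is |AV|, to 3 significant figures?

45.7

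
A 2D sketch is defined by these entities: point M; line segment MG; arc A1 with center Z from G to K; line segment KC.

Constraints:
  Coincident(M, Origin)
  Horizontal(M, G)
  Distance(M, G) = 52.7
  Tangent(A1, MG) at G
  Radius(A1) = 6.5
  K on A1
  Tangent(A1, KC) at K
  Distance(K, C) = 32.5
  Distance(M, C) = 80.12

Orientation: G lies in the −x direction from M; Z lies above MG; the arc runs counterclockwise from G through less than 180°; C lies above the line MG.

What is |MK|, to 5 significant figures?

49.817

M is at the origin; M and G share the same y with |MG| = 52.7 and G on the −x side, so G = (-52.700, 0.0000). Since A1 is tangent to MG there, ZG ⟂ MG, so Z = G + (0, 6.5) = (-52.700, 6.5000). Since ZK ⟂ KC (tangency), |ZC| = √(6.5² + 32.5²) = 33.144 regardless of where K sits on A1. So C lies on both circle(M, 80.12) and circle(Z, 33.144); the above-MG intersection is C = (-73.220, 32.527). K is the foot of the tangent from C: K = (-48.484, 11.447).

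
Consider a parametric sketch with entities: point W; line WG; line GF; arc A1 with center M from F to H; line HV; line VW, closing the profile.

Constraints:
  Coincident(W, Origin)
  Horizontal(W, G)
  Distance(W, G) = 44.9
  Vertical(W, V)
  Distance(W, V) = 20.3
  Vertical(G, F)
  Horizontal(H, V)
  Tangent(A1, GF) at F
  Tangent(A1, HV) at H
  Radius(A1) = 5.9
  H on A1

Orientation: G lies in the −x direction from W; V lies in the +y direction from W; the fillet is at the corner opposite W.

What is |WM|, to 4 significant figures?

41.57

W is at the origin; WG is horizontal with |WG| = 44.9 and G on the −x side, so G = (-44.90, 0.000). W and V share the same x with |WV| = 20.3 and V on the +y side, so V = (0.000, 20.30). The virtual corner opposite W is at (-44.90, 20.30). The tangent condition forces MF to be normal to GF and the tangent condition forces MH to be normal to HV, with radius 5.9, so the center M sits 5.9 in from both sides at M = (-39.00, 14.40). Then |WM| = |M − W| = 41.57.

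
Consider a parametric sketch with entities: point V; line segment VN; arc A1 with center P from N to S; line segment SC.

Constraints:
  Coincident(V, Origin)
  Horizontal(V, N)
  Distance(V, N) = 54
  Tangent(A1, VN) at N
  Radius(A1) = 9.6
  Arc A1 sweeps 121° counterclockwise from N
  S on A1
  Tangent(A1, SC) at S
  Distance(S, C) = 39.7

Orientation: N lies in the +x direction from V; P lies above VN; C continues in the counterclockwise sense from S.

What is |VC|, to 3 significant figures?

64.1

On A1, N sits at bearing -90° from P; a 121° counterclockwise sweep puts S at bearing 31°, so S = P + 9.6·(cos 31°, sin 31°) = (62.2, 14.5). Tangency of A1 to SC means the radius PS is perpendicular to SC, so SC runs along (−sin 31°, cos 31°); with |SC| = 39.7, C = (41.8, 48.6). Then |VC| = |C − V| = 64.1.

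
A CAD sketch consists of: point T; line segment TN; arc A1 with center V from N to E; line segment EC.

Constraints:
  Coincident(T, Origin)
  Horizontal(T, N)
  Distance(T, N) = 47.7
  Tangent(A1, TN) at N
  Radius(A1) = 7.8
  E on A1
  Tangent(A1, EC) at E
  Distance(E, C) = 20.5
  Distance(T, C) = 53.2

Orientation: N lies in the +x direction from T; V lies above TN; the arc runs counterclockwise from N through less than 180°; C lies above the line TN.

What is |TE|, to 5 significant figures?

55.707

Checks: T = (0.00, 0.00) ✓; |VE| = 7.800 ✓; ∠(VE, EC) = 90.00° ✓; |EC| = 20.50 ✓; |TC| = 53.20 ✓.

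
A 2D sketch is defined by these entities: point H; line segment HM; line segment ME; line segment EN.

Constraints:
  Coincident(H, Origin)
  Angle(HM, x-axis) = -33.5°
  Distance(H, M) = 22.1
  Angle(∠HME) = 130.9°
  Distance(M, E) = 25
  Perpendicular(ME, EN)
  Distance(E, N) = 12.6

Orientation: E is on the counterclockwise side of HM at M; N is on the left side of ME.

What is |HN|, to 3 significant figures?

39.7

∠HME = 130.9°, so ME runs at -33.5° + (180° − 130.9°) = 15.6° from the x-axis; with |ME| = 25.0, E = M + 25.0·(cos 15.6°, sin 15.6°) = (42.5, -5.47). The perpendicularity gives EN at right angles to ME; with |EN| = 12.6 on the left of ME, N = E + 12.6·(-0.269, 0.963) = (39.1, 6.66). Then |HN| = |N − H| = 39.7.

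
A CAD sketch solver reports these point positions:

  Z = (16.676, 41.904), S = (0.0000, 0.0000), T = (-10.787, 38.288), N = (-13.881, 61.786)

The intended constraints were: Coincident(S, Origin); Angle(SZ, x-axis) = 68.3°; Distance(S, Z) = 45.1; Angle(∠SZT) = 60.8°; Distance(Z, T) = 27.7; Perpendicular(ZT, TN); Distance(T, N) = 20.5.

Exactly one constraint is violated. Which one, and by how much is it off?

Distance(T, N) = 20.5 — off by 3.20.

S = (0.00, 0.00) ✓; SZ at 68.30° ✓; |SZ| = 45.10 ✓; ∠SZT = 60.80° ✓; |ZT| = 27.70 ✓; ∠(ZT, TN) = 90.00° ✓; |TN| = 23.70 ✗.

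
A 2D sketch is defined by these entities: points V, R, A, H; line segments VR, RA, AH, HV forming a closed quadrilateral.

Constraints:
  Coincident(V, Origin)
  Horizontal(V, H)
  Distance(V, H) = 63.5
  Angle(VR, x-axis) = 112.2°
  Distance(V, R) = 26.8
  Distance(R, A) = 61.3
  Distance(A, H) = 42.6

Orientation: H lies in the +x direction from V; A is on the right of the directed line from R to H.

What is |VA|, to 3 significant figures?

36.3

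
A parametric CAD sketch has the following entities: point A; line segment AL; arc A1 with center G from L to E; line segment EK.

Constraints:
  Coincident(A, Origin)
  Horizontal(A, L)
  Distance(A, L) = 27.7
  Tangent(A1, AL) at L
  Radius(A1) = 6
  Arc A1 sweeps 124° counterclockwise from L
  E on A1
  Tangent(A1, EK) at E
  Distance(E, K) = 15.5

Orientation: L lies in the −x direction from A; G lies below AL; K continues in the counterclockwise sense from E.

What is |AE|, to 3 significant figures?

34.0

The tangent condition forces GL to be normal to AL, so G = L + (0, -6) = (-27.7, -6.00). On A1, L sits at bearing 90° from G; a 124° counterclockwise sweep puts E at bearing 214°, so E = G + 6.0·(cos 214°, sin 214°) = (-32.7, -9.36). Then |AE| = |E − A| = 34.0.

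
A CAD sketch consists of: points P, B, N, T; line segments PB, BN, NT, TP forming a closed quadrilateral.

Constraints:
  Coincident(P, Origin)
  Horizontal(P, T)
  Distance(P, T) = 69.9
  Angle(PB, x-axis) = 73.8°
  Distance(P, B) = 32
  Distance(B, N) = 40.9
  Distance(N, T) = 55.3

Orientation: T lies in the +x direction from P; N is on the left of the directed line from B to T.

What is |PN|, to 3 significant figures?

67.1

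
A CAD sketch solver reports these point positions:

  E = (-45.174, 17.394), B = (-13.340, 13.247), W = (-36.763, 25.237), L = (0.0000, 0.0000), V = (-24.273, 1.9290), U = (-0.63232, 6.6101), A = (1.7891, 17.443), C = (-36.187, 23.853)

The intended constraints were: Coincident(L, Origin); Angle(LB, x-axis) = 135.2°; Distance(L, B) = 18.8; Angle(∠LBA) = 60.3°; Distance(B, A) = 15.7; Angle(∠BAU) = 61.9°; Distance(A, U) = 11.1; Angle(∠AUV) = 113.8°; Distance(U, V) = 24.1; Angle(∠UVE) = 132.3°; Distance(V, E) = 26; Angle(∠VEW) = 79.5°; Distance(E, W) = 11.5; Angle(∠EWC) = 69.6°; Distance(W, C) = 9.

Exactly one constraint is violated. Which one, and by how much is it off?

Distance(W, C) = 9 — off by 7.50.

L = (0.00, 0.00) ✓; LB at 135.2° ✓; |LB| = 18.80 ✓; ∠LBA = 60.30° ✓; |BA| = 15.70 ✓; ∠BAU = 61.90° ✓; |AU| = 11.10 ✓; ∠AUV = 113.8° ✓; |UV| = 24.10 ✓; ∠UVE = 132.3° ✓; |VE| = 26.00 ✓; ∠VEW = 79.50° ✓; |EW| = 11.50 ✓; ∠EWC = 69.60° ✓; |WC| = 1.499 ✗.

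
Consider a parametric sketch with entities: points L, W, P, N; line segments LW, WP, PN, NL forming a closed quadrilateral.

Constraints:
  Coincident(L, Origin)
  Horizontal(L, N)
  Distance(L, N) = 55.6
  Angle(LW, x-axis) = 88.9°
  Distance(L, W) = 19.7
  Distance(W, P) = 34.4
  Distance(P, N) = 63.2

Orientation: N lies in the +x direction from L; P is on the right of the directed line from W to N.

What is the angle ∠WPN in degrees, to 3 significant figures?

66.4°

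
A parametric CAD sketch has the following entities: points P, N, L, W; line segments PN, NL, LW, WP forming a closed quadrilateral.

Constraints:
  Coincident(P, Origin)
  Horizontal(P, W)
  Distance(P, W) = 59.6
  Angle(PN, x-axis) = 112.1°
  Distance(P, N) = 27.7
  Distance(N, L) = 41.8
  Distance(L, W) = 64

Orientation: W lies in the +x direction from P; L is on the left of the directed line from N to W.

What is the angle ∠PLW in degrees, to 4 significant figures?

58.93°

Checks: |NL| = 41.80 ✓; |LW| = 64.00 ✓.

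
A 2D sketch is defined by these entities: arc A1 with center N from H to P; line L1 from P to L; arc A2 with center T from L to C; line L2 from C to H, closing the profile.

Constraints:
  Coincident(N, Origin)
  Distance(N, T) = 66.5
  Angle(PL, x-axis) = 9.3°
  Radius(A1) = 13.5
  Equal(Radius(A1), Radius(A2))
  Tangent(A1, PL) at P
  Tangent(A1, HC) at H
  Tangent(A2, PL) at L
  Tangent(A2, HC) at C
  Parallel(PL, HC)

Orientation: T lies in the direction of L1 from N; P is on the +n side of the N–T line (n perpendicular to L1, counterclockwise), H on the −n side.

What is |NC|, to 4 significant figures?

67.86

Tangency of A1 to both parallel lines with radius 13.5 puts P and H at N ± 13.5·n: P = (-2.182, 13.32), H = (2.182, -13.32). Equal radii place L and C the same way about T: L = T + 13.5·n = (63.44, 24.07), C = T − 13.5·n = (67.81, -2.576). Then |NC| = |C − N| = 67.86.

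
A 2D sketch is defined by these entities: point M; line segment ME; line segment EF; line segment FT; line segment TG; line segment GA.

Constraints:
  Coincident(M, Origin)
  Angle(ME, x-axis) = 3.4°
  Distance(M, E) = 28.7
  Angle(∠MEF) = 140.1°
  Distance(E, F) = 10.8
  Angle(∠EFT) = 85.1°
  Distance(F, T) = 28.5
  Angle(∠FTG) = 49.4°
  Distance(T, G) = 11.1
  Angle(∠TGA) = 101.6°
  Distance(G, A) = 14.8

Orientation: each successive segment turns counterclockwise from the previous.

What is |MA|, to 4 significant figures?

32.50

M is at the origin; ME runs at 3.4° with length 28.7, so E = (28.65, 1.702). ∠MEF = 140.1° gives EF at 43.30° from the x-axis; with |EF| = 10.8, F = (36.51, 9.109). ∠EFT = 85.1° gives FT at 138.2° from the x-axis; with |FT| = 28.5, T = (15.26, 28.11). ∠FTG = 49.4° gives TG at -91.20° from the x-axis; with |TG| = 11.1, G = (15.03, 17.01). ∠TGA = 101.6° gives GA at -12.80° from the x-axis; with |GA| = 14.8, A = (29.46, 13.73). Then |MA| = |A − M| = 32.50.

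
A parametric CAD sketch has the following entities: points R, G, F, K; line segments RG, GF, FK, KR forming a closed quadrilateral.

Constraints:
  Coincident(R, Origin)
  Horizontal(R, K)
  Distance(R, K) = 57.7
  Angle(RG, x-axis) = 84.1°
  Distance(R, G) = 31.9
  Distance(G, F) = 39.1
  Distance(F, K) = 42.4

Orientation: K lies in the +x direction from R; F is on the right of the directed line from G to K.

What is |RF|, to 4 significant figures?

16.53

R is at the origin; R and K share the same y with |RK| = 57.7 and K in +x, so K = (57.7, 0). RG runs at 84.1° with |RG| = 31.9, so G = (3.279, 31.73). F is determined by |GF| = 39.1 and |FK| = 42.4 together: it lies at the intersection of circle(G, 39.1) and circle(K, 42.4). With |GK| = 63.00, the foot of the radical line on GK is 29.36 from G and the perpendicular offset is √(39.1² − 29.36²) = 25.82. Taking the right-of-GK solution: F = (15.64, -5.363).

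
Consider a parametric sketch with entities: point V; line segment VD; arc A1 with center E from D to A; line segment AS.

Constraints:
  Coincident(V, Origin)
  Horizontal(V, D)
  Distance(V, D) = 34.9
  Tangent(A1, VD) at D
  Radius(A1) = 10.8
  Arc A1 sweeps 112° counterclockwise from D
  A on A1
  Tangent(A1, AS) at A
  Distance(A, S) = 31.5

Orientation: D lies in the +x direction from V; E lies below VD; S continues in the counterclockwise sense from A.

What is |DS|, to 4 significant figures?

44.09

V is at the origin; V and D share the same y with |VD| = 34.9 and D on the +x side, so D = (34.90, 0.000). Tangency of A1 to VD means the radius ED is perpendicular to VD, so E = D + (0, -10.8) = (34.90, -10.80). On A1, D sits at bearing 90° from E; a 112° counterclockwise sweep puts A at bearing 202°, so A = E + 10.8·(cos 202°, sin 202°) = (24.89, -14.85). A1 meets AS tangentially, so EA is at right angles to AS, so AS runs along (−sin 202°, cos 202°); with |AS| = 31.5, S = (36.69, -44.05). Then |DS| = |S − D| = 44.09.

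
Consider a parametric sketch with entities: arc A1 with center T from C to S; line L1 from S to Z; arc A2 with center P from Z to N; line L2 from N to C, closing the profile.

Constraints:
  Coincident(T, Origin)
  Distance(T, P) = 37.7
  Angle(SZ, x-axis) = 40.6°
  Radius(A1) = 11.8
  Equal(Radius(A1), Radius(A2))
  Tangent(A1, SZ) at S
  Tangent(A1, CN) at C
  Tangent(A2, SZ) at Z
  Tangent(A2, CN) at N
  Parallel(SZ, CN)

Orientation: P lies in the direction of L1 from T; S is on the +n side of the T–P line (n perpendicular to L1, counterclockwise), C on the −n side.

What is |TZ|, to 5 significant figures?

39.504

The slot axis is L1's direction at 40.6°, so u = (cos 40.6°, sin 40.6°) = (0.75927, 0.65077) and n = (−sin 40.6°, cos 40.6°) = (-0.65077, 0.75927). T is at the origin and P lies 37.7 along u from T, so P = 37.7·u = (28.625, 24.534). Tangency of A1 to both parallel lines with radius 11.8 puts S and C at T ± 11.8·n: S = (-7.6791, 8.9594), C = (7.6791, -8.9594). Equal radii place Z and N the same way about P: Z = P + 11.8·n = (20.945, 33.494), N = P − 11.8·n = (36.304, 15.575). Then |TZ| = |Z − T| = 39.504.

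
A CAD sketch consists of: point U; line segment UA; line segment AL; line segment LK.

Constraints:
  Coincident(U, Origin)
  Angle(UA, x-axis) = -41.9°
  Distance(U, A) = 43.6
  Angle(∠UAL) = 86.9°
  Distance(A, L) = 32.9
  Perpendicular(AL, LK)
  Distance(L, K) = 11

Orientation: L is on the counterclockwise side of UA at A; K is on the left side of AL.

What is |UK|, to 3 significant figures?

44.6

U is at the origin; UA runs at -41.9° with length 43.6, so A = 43.6·(cos -41.9°, sin -41.9°) = (32.5, -29.1). ∠UAL = 86.9°, so AL runs at -41.9° + (180° − 86.9°) = 51.2° from the x-axis; with |AL| = 32.9, L = A + 32.9·(cos 51.2°, sin 51.2°) = (53.1, -3.48). AL is perpendicular to LK; with |LK| = 11.0 on the left of AL, K = L + 11.0·(-0.779, 0.627) = (44.5, 3.42). Then |UK| = |K − U| = 44.6.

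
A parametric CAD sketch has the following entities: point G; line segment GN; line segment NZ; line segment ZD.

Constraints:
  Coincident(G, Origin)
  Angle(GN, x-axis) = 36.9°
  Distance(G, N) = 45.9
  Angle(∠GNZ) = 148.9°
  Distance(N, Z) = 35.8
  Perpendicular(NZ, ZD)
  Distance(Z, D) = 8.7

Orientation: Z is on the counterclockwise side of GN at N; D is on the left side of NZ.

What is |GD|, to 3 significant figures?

76.6

G is at the origin; GN runs at 36.9° with length 45.9, so N = 45.9·(cos 36.9°, sin 36.9°) = (36.7, 27.6). ∠GNZ = 148.9°, so NZ runs at 36.9° + (180° − 148.9°) = 68.0° from the x-axis; with |NZ| = 35.8, Z = N + 35.8·(cos 68.0°, sin 68.0°) = (50.1, 60.8). NZ is perpendicular to ZD; with |ZD| = 8.7 on the left of NZ, D = Z + 8.7·(-0.927, 0.375) = (42.0, 64.0). Then |GD| = |D − G| = 76.6.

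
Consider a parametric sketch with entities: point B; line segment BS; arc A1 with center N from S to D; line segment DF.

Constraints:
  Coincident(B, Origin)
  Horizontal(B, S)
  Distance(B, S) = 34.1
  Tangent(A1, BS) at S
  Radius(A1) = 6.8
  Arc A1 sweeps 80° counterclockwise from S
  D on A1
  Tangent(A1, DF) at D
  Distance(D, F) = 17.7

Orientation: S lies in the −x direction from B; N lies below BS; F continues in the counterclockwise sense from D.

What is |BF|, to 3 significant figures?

49.6

B is at the origin; B and S share the same y with |BS| = 34.1 and S on the −x side, so S = (-34.1, 0.00). Since A1 is tangent to BS there, NS ⟂ BS, so N = S + (0, -6.8) = (-34.1, -6.80). On A1, S sits at bearing 90° from N; an 80° counterclockwise sweep puts D at bearing 170°, so D = N + 6.8·(cos 170°, sin 170°) = (-40.8, -5.62). Tangency of A1 to DF means the radius ND is perpendicular to DF, so DF runs along (−sin 170°, cos 170°); with |DF| = 17.7, F = (-43.9, -23.1). Then |BF| = |F − B| = 49.6.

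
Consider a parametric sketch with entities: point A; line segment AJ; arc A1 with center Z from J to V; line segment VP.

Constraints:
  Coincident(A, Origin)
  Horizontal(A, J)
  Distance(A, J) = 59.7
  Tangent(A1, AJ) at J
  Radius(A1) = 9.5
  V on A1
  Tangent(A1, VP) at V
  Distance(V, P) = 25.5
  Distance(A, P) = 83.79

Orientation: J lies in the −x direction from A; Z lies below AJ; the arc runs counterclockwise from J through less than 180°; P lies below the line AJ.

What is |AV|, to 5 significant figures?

68.652

Checks: |ZV| = 9.500 ✓; ∠(ZV, VP) = 90.00° ✓; |VP| = 25.50 ✓; |AP| = 83.79 ✓.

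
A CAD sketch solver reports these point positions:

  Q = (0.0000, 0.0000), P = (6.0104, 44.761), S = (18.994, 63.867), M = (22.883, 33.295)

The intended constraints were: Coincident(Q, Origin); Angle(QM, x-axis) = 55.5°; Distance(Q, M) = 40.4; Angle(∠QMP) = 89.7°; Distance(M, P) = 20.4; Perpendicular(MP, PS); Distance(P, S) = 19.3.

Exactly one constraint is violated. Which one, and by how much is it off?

Distance(P, S) = 19.3 — off by 3.80.

Q = (0.00, 0.00) ✓; QM at 55.50° ✓; |QM| = 40.40 ✓; ∠QMP = 89.70° ✓; |MP| = 20.40 ✓; ∠(MP, PS) = 90.00° ✓; |PS| = 23.10 ✗.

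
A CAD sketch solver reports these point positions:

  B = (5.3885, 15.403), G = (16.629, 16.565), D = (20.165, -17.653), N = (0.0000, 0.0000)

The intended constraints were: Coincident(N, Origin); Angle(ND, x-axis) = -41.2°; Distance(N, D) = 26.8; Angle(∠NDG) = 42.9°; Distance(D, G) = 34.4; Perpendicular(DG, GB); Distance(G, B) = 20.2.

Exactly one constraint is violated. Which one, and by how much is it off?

Distance(G, B) = 20.2 — off by 8.90.

N = (0.00, 0.00) ✓; ND at -41.20° ✓; |ND| = 26.80 ✓; ∠NDG = 42.90° ✓; |DG| = 34.40 ✓; ∠(DG, GB) = 90.00° ✓; |GB| = 11.30 ✗.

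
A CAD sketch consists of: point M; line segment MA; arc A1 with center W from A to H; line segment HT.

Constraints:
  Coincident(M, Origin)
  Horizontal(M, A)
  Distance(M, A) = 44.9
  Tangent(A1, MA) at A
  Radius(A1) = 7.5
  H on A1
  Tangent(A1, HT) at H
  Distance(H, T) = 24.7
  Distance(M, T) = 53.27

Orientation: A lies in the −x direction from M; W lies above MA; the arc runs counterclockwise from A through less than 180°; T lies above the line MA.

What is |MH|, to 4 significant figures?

38.52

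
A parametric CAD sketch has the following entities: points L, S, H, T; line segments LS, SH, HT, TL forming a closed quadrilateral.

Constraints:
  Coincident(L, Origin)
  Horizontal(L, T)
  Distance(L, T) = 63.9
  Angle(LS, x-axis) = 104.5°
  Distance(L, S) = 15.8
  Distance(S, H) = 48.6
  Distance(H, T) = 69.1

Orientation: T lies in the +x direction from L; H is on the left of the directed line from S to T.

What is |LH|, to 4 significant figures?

60.29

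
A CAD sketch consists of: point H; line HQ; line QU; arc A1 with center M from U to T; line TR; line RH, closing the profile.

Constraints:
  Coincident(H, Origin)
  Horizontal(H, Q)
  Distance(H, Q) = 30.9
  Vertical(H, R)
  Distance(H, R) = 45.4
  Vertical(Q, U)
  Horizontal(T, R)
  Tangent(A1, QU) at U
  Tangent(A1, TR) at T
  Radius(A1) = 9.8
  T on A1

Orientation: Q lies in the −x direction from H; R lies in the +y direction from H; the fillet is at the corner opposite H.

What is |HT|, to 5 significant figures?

50.064

The virtual corner opposite H is at (-30.900, 45.400). The tangent condition forces MU to be normal to QU and tangency of A1 to TR means the radius MT is perpendicular to TR, with radius 9.8, so the center M sits 9.8 in from both sides at M = (-21.100, 35.600). That places the tangent points at U = (-30.900, 35.600) on QU and T = (-21.100, 45.400) on TR. Then |HT| = |T − H| = 50.064.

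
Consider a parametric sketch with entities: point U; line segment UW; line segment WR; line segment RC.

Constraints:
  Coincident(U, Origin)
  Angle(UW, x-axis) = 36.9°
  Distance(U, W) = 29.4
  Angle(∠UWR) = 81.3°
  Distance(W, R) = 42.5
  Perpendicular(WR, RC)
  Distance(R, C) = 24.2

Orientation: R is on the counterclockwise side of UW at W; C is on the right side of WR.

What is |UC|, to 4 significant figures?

65.46

U is at the origin; UW runs at 36.9° with length 29.4, so W = 29.4·(cos 36.9°, sin 36.9°) = (23.51, 17.65). ∠UWR = 81.3°, so WR runs at 36.9° + (180° − 81.3°) = 135.6° from the x-axis; with |WR| = 42.5, R = W + 42.5·(cos 135.6°, sin 135.6°) = (-6.854, 47.39). WR ⟂ RC; with |RC| = 24.2 on the right of WR, C = R + 24.2·(0.6997, 0.7145) = (10.08, 64.68). Then |UC| = |C − U| = 65.46.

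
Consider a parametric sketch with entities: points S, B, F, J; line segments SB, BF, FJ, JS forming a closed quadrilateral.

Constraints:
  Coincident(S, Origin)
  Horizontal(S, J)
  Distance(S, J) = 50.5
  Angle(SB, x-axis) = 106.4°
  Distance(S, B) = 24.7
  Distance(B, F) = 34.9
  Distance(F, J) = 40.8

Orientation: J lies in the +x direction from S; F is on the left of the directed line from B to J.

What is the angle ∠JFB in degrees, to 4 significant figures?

110.2°

Checks: |BF| = 34.90 ✓; |FJ| = 40.80 ✓.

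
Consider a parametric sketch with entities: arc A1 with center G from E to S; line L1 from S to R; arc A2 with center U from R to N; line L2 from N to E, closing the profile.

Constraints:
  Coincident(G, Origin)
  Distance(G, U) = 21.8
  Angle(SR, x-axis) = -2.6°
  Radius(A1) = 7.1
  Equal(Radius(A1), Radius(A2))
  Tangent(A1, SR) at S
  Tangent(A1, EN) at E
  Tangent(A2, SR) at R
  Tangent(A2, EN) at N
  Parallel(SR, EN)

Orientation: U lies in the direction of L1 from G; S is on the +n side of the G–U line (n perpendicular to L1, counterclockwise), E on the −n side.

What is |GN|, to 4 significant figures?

22.93

The slot axis is L1's direction at -2.6°, so u = (cos -2.6°, sin -2.6°) = (0.9990, -0.04536) and n = (−sin -2.6°, cos -2.6°) = (0.04536, 0.9990). G is at the origin and U lies 21.8 along u from G, so U = 21.8·u = (21.78, -0.9889). Tangency of A1 to both parallel lines with radius 7.1 puts S and E at G ± 7.1·n: S = (0.3221, 7.093), E = (-0.3221, -7.093). Equal radii place R and N the same way about U: R = U + 7.1·n = (22.10, 6.104), N = U − 7.1·n = (21.46, -8.082). Then |GN| = |N − G| = 22.93.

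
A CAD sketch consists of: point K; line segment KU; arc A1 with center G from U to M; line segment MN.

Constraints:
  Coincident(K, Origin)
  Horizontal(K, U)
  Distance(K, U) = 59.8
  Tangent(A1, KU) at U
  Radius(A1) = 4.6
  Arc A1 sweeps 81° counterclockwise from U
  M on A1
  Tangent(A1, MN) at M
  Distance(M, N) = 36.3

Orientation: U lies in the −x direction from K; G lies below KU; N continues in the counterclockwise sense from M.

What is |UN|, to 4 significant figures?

41.03

On A1, U sits at bearing 90° from G; an 81° counterclockwise sweep puts M at bearing 171°, so M = G + 4.6·(cos 171°, sin 171°) = (-64.34, -3.880). The tangent condition forces GM to be normal to MN, so MN runs along (−sin 171°, cos 171°); with |MN| = 36.3, N = (-70.02, -39.73). Then |UN| = |N − U| = 41.03.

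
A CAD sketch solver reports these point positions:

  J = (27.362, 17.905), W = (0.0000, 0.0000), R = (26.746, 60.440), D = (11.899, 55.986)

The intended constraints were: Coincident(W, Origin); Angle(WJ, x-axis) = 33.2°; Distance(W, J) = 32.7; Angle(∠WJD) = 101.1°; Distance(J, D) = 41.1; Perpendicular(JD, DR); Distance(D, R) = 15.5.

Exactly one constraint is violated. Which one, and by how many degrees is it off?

Perpendicular(JD, DR) — off by 5.40°.

W = (0.00, 0.00) ✓; WJ at 33.20° ✓; |WJ| = 32.70 ✓; ∠WJD = 101.1° ✓; |JD| = 41.10 ✓; ∠(JD, DR) = 95.40° ✗; |DR| = 15.50 ✓.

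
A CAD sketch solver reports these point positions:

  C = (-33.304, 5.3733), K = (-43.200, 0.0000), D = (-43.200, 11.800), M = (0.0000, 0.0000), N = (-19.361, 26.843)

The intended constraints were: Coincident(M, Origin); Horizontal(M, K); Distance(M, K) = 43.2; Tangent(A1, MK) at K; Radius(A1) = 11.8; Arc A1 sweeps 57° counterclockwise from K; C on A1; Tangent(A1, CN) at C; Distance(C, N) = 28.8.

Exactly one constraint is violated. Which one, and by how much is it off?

Distance(C, N) = 28.8 — off by 3.20.

M = (0.00, 0.00) ✓; M.y = 0.00, K.y = 0.00 ✓; |MK| = 43.20 ✓; ∠(DK, KM) = 90.00° ✓; |DK| = 11.80 ✓; bearing(D→C) − bearing(D→K) = 57.00° ✓; |DC| = 11.80 ✓; ∠(DC, CN) = 90.00° ✓; |CN| = 25.60 ✗.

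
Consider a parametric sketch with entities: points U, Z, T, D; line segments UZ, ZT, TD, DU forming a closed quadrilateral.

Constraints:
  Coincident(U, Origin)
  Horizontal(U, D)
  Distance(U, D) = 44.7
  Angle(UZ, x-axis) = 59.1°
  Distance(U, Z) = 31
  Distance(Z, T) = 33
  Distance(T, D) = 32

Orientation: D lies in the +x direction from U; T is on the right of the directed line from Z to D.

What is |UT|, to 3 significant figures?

14.7

Checks: |ZT| = 33.00 ✓; |TD| = 32.00 ✓.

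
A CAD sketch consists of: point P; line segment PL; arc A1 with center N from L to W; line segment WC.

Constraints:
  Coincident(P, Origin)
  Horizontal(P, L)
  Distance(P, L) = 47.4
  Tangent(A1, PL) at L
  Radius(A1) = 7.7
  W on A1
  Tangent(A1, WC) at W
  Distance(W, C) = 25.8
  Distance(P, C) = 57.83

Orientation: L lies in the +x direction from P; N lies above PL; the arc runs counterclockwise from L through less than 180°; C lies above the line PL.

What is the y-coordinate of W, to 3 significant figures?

10.2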